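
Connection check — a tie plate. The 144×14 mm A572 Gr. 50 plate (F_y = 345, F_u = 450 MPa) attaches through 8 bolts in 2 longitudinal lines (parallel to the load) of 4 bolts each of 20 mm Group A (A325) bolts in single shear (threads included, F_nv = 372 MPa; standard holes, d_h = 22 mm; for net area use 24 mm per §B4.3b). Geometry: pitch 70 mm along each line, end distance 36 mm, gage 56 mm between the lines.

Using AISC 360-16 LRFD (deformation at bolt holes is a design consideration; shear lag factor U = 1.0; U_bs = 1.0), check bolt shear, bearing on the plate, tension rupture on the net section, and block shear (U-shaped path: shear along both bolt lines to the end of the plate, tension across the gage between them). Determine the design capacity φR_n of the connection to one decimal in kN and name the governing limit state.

453.6 kN (net-section rupture governs)

Bolt shear: A_b = π(20)²/4 = 314.16 mm². φR_n = 0.75 × 372 × 314.16 × 8 × 1 = 701.2 kN.
Bearing (14 mm plate, F_u = 450 MPa): end bolts L_c = 36 − 22/2 = 25, R_n = min(1.2×25×14×450, 2.4×20×14×450) = 189 kN/bolt; interior L_c = 70 − 22 = 48, R_n = 302.4 kN/bolt. φR_n = 0.75 × (2×189 + 6×302.4) = 1644.3 kN.
Tension rupture (net): A_n = (144 − 2×24)×14 = 1344 mm² (U = 1.0, A_e = A_n). φR_n = 0.75 × 450 × 1344 = 453.6 kN.
Block shear: shear path 2×[36+3×70] = 2×246 mm, A_gv = 6888, A_nv = 2×(246 − 3.5×24)×14 = 4536 mm²; tension across gage: (56 − 1×24)×14 = 448 mm². R_n = min(0.6×450×4536, 0.6×345×6888) + 1.0×450×448 = min(1224.7, 1425.8) + 201.6 = 1426.3 kN. φR_n = 0.75 × 1426.3 = 1069.7 kN.
Governing: min(701.2, 1644.3, 453.6, 1069.7) = 453.6 kN → net-section rupture.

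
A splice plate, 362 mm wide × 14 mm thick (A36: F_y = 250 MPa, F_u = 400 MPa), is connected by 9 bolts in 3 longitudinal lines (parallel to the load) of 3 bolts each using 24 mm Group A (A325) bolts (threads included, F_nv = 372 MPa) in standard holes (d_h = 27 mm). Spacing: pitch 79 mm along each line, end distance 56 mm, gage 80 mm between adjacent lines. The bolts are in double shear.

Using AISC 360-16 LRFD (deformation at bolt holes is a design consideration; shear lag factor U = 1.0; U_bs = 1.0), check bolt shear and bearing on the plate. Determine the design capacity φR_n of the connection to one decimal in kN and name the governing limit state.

Bolt shear: A_b = π(24)²/4 = 452.39 mm². φR_n = 0.75 × 372 × 452.39 × 9 × 2 = 2271.9 kN.
Bearing (14 mm plate, F_u = 400 MPa): end bolts L_c = 56 − 27/2 = 42.5, R_n = min(1.2×42.5×14×400, 2.4×24×14×400) = 285.6 kN/bolt; interior L_c = 79 − 27 = 52, R_n = 322.56 kN/bolt. φR_n = 0.75 × (3×285.6 + 6×322.56) = 2094.1 kN.
Governing: min(2271.9, 2094.1) = 2094.1 kN → bearing.

2094.1 kN (bearing governs)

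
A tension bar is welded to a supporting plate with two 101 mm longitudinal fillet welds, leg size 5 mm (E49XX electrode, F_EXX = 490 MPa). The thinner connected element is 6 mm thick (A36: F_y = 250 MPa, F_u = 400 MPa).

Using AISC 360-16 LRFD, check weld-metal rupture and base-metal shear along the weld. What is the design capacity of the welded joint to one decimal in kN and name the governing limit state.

157.5 kN (weld metal governs)

Weld metal: throat = 0.707×5 = 3.535 mm, L = 2×101 = 202 mm. φR_n = 0.75 × 0.6 × 490 × 3.535 × 202 = 157.5 kN.
Base metal shear (6 mm plate): yield φR_n = 1.0×0.6×250×6×202 = 181.8 kN; rupture φR_n = 0.75×0.6×400×6×202 = 218.2 kN; take 181.8 kN (yield).
Governing: min(157.5, 181.8) = 157.5 kN → weld metal.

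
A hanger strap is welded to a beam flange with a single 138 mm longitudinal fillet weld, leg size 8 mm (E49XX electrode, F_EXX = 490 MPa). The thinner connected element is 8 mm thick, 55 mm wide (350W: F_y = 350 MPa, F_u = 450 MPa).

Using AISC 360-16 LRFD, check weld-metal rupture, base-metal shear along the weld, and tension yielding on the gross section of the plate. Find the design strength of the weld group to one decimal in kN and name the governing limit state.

Weld metal: throat = 0.707×8 = 5.656 mm, L = 138 mm. φR_n = 0.75 × 0.6 × 490 × 5.656 × 138 = 172.1 kN.
Base metal shear (8 mm plate): yield φR_n = 1.0×0.6×350×8×138 = 231.8 kN; rupture φR_n = 0.75×0.6×450×8×138 = 223.6 kN; take 223.6 kN (rupture).
Tension yield (gross): A_g = 55×8 = 440 mm². φR_n = 0.90 × 350 × 440 = 138.6 kN.
Governing: min(172.1, 223.6, 138.6) = 138.6 kN → gross-section yield.

138.6 kN (gross-section yield governs)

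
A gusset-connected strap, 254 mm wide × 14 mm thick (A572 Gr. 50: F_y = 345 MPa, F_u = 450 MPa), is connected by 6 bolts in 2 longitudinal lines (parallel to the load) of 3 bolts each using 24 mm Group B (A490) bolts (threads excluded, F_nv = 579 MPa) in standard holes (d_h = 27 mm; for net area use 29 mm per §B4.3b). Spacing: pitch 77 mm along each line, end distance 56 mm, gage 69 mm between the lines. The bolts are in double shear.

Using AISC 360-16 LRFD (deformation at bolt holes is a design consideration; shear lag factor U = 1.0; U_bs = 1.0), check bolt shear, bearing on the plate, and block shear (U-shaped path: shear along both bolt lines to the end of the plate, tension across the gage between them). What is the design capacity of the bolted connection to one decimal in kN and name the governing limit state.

Bolt shear: A_b = π(24)²/4 = 452.39 mm². φR_n = 0.75 × 579 × 452.39 × 6 × 2 = 2357.4 kN.
Bearing (14 mm plate, F_u = 450 MPa): end bolts L_c = 56 − 27/2 = 42.5, R_n = min(1.2×42.5×14×450, 2.4×24×14×450) = 321.3 kN/bolt; interior L_c = 77 − 27 = 50, R_n = 362.88 kN/bolt. φR_n = 0.75 × (2×321.3 + 4×362.88) = 1570.6 kN.
Block shear: shear path 2×[56+2×77] = 2×210 mm, A_gv = 5880, A_nv = 2×(210 − 2.5×29)×14 = 3850 mm²; tension across gage: (69 − 1×29)×14 = 560 mm². R_n = min(0.6×450×3850, 0.6×345×5880) + 1.0×450×560 = min(1039.5, 1217.2) + 252 = 1291.5 kN. φR_n = 0.75 × 1291.5 = 968.6 kN.
Governing: min(2357.4, 1570.6, 968.6) = 968.6 kN → block shear.

968.6 kN (block shear governs)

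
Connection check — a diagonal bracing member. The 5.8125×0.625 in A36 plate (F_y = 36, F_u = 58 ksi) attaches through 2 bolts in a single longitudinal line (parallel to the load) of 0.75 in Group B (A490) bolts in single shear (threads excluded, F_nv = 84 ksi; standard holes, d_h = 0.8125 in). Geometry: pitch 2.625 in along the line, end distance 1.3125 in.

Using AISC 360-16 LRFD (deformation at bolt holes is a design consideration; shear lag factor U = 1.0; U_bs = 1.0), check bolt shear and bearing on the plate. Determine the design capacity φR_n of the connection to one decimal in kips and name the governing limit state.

Bolt shear: A_b = π(0.75)²/4 = 0.44179 in². φR_n = 0.75 × 84 × 0.44179 × 2 × 1 = 55.7 kips.
Bearing (0.625 in plate, F_u = 58 ksi): end bolts L_c = 1.3125 − 0.8125/2 = 0.90625, R_n = min(1.2×0.90625×0.625×58, 2.4×0.75×0.625×58) = 39.422 kips/bolt; interior L_c = 2.625 − 0.8125 = 1.8125, R_n = 65.25 kips/bolt. φR_n = 0.75 × (1×39.422 + 1×65.25) = 78.5 kips.
Governing: min(55.7, 78.5) = 55.7 kips → bolt shear.

55.7 kips (bolt shear governs)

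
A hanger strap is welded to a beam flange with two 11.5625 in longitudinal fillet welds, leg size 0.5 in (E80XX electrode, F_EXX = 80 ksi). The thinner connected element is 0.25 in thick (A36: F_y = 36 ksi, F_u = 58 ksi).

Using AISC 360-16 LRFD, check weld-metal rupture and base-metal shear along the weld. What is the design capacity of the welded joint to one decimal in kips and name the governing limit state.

Weld metal: throat = 0.707×0.5 = 0.3535 in, L = 2×11.5625 = 23.125 in. φR_n = 0.75 × 0.6 × 80 × 0.3535 × 23.125 = 294.3 kips.
Base metal shear (0.25 in plate): yield φR_n = 1.0×0.6×36×0.25×23.125 = 124.9 kips; rupture φR_n = 0.75×0.6×58×0.25×23.125 = 150.9 kips; take 124.9 kips (yield).
Governing: min(294.3, 124.9) = 124.9 kips → base-metal shear.

124.9 kips (base-metal shear governs)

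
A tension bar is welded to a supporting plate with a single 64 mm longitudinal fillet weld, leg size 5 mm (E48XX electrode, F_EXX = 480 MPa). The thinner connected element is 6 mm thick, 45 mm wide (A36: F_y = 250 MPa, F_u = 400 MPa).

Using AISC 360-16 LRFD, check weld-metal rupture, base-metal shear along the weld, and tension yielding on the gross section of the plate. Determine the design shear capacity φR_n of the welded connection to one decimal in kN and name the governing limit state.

Weld metal: throat = 0.707×5 = 3.535 mm, L = 64 mm. φR_n = 0.75 × 0.6 × 480 × 3.535 × 64 = 48.9 kN.
Base metal shear (6 mm plate): yield φR_n = 1.0×0.6×250×6×64 = 57.6 kN; rupture φR_n = 0.75×0.6×400×6×64 = 69.1 kN; take 57.6 kN (yield).
Tension yield (gross): A_g = 45×6 = 270 mm². φR_n = 0.90 × 250 × 270 = 60.8 kN.
Governing: min(48.9, 57.6, 60.8) = 48.9 kN → weld metal.

48.9 kN (weld metal governs)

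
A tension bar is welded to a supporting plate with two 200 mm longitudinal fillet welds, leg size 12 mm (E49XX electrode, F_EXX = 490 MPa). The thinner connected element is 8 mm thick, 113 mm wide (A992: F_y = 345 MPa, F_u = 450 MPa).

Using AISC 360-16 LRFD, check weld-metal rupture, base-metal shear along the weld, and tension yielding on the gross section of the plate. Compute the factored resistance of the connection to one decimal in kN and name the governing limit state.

Weld metal: throat = 0.707×12 = 8.484 mm, L = 2×200 = 400 mm. φR_n = 0.75 × 0.6 × 490 × 8.484 × 400 = 748.3 kN.
Base metal shear (8 mm plate): yield φR_n = 1.0×0.6×345×8×400 = 662.4 kN; rupture φR_n = 0.75×0.6×450×8×400 = 648.0 kN; take 648.0 kN (rupture).
Tension yield (gross): A_g = 113×8 = 904 mm². φR_n = 0.90 × 345 × 904 = 280.7 kN.
Governing: min(748.3, 648.0, 280.7) = 280.7 kN → gross-section yield.

280.7 kN (gross-section yield governs)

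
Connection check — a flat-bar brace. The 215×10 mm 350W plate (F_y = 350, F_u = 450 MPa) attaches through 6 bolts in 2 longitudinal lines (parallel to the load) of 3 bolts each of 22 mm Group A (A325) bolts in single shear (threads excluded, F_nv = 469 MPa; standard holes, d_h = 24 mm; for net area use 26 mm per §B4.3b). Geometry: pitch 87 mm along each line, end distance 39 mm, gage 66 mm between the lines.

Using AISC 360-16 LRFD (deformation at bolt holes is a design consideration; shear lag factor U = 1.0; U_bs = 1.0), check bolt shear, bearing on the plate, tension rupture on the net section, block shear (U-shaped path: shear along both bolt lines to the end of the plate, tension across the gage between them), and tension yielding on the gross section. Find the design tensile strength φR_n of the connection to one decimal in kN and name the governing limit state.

550.1 kN (net-section rupture governs)

Bolt shear: A_b = π(22)²/4 = 380.13 mm². φR_n = 0.75 × 469 × 380.13 × 6 × 1 = 802.3 kN.
Bearing (10 mm plate, F_u = 450 MPa): end bolts L_c = 39 − 24/2 = 27, R_n = min(1.2×27×10×450, 2.4×22×10×450) = 145.8 kN/bolt; interior L_c = 87 − 24 = 63, R_n = 237.6 kN/bolt. φR_n = 0.75 × (2×145.8 + 4×237.6) = 931.5 kN.
Tension rupture (net): A_n = (215 − 2×26)×10 = 1630 mm² (U = 1.0, A_e = A_n). φR_n = 0.75 × 450 × 1630 = 550.1 kN.
Block shear: shear path 2×[39+2×87] = 2×213 mm, A_gv = 4260, A_nv = 2×(213 − 2.5×26)×10 = 2960 mm²; tension across gage: (66 − 1×26)×10 = 400 mm². R_n = min(0.6×450×2960, 0.6×350×4260) + 1.0×450×400 = min(799.2, 894.6) + 180 = 979.2 kN. φR_n = 0.75 × 979.2 = 734.4 kN.
Tension yield (gross): A_g = 215×10 = 2150 mm². φR_n = 0.90 × 350 × 2150 = 677.3 kN.
Governing: min(802.3, 931.5, 550.1, 734.4, 677.3) = 550.1 kN → net-section rupture.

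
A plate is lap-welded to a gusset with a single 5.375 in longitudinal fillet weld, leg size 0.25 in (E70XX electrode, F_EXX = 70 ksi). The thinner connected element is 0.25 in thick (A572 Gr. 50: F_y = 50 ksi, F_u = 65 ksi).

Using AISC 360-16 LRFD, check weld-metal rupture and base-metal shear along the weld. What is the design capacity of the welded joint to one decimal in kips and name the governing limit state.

29.9 kips (weld metal governs)

Weld metal: throat = 0.707×0.25 = 0.17675 in, L = 5.375 in. φR_n = 0.75 × 0.6 × 70 × 0.17675 × 5.375 = 29.9 kips.
Base metal shear (0.25 in plate): yield φR_n = 1.0×0.6×50×0.25×5.375 = 40.3 kips; rupture φR_n = 0.75×0.6×65×0.25×5.375 = 39.3 kips; take 39.3 kips (rupture).
Governing: min(29.9, 39.3) = 29.9 kips → weld metal.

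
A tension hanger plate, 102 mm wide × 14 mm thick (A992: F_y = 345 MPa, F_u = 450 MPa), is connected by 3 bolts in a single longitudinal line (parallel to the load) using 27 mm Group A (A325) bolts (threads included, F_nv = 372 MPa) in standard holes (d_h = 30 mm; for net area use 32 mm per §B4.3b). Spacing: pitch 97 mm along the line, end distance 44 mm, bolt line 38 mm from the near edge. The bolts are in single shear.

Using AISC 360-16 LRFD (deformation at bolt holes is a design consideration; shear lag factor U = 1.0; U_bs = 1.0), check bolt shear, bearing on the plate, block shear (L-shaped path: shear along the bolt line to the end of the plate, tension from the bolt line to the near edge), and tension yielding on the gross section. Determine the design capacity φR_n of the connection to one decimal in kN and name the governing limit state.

Bolt shear: A_b = π(27)²/4 = 572.56 mm². φR_n = 0.75 × 372 × 572.56 × 3 × 1 = 479.2 kN.
Bearing (14 mm plate, F_u = 450 MPa): end bolts L_c = 44 − 30/2 = 29, R_n = min(1.2×29×14×450, 2.4×27×14×450) = 219.24 kN/bolt; interior L_c = 97 − 30 = 67, R_n = 408.24 kN/bolt. φR_n = 0.75 × (1×219.24 + 2×408.24) = 776.8 kN.
Block shear: shear path 1×[44+2×97] = 1×238 mm, A_gv = 3332, A_nv = 1×(238 − 2.5×32)×14 = 2212 mm²; tension to near edge: (38 − 0.5×32)×14 = 308 mm². R_n = min(0.6×450×2212, 0.6×345×3332) + 1.0×450×308 = min(597.24, 689.72) + 138.6 = 735.84 kN. φR_n = 0.75 × 735.84 = 551.9 kN.
Tension yield (gross): A_g = 102×14 = 1428 mm². φR_n = 0.90 × 345 × 1428 = 443.4 kN.
Governing: min(479.2, 776.8, 551.9, 443.4) = 443.4 kN → gross-section yield.

443.4 kN (gross-section yield governs)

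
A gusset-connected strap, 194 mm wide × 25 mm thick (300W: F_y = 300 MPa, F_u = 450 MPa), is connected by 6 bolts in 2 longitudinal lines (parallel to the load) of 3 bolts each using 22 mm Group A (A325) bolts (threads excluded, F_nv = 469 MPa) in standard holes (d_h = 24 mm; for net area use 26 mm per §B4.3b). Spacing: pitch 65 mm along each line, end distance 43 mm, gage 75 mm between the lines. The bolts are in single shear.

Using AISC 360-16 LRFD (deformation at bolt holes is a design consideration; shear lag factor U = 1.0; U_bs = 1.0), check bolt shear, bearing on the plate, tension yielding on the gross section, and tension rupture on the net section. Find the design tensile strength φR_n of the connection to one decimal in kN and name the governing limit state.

Bolt shear: A_b = π(22)²/4 = 380.13 mm². φR_n = 0.75 × 469 × 380.13 × 6 × 1 = 802.3 kN.
Bearing (25 mm plate, F_u = 450 MPa): end bolts L_c = 43 − 24/2 = 31, R_n = min(1.2×31×25×450, 2.4×22×25×450) = 418.5 kN/bolt; interior L_c = 65 − 24 = 41, R_n = 553.5 kN/bolt. φR_n = 0.75 × (2×418.5 + 4×553.5) = 2288.3 kN.
Tension yield (gross): A_g = 194×25 = 4850 mm². φR_n = 0.90 × 300 × 4850 = 1309.5 kN.
Tension rupture (net): A_n = (194 − 2×26)×25 = 3550 mm² (U = 1.0, A_e = A_n). φR_n = 0.75 × 450 × 3550 = 1198.1 kN.
Governing: min(802.3, 2288.3, 1309.5, 1198.1) = 802.3 kN → bolt shear.

802.3 kN (bolt shear governs)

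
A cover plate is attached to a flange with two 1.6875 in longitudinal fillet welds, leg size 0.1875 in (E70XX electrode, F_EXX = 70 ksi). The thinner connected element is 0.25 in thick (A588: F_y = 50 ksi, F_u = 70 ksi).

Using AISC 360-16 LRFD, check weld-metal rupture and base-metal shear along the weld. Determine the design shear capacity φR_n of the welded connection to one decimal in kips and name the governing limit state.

Weld metal: throat = 0.707×0.1875 = 0.13256 in, L = 2×1.6875 = 3.375 in. φR_n = 0.75 × 0.6 × 70 × 0.13256 × 3.375 = 14.1 kips.
Base metal shear (0.25 in plate): yield φR_n = 1.0×0.6×50×0.25×3.375 = 25.3 kips; rupture φR_n = 0.75×0.6×70×0.25×3.375 = 26.6 kips; take 25.3 kips (yield).
Governing: min(14.1, 25.3) = 14.1 kips → weld metal.

14.1 kips (weld metal governs)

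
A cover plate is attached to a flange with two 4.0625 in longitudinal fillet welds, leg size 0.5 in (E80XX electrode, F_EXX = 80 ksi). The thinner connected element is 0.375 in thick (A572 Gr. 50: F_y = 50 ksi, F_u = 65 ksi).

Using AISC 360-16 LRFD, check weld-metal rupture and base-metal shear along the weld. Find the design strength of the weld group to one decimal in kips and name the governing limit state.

89.1 kips (base-metal shear governs)

Weld metal: throat = 0.707×0.5 = 0.3535 in, L = 2×4.0625 = 8.125 in. φR_n = 0.75 × 0.6 × 80 × 0.3535 × 8.125 = 103.4 kips.
Base metal shear (0.375 in plate): yield φR_n = 1.0×0.6×50×0.375×8.125 = 91.4 kips; rupture φR_n = 0.75×0.6×65×0.375×8.125 = 89.1 kips; take 89.1 kips (rupture).
Governing: min(103.4, 89.1) = 89.1 kips → base-metal shear.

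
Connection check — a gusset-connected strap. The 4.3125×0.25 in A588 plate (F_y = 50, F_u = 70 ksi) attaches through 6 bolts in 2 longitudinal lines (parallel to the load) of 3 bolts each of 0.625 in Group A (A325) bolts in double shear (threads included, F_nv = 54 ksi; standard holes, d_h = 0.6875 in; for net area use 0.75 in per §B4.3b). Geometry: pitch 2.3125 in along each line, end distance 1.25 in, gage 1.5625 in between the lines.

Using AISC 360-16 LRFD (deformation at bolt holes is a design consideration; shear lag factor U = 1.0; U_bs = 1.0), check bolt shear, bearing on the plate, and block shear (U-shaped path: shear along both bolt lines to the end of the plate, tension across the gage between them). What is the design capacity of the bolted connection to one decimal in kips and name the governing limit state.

Bolt shear: A_b = π(0.625)²/4 = 0.3068 in². φR_n = 0.75 × 54 × 0.3068 × 6 × 2 = 149.1 kips.
Bearing (0.25 in plate, F_u = 70 ksi): end bolts L_c = 1.25 − 0.6875/2 = 0.90625, R_n = min(1.2×0.90625×0.25×70, 2.4×0.625×0.25×70) = 19.031 kips/bolt; interior L_c = 2.3125 − 0.6875 = 1.625, R_n = 26.25 kips/bolt. φR_n = 0.75 × (2×19.031 + 4×26.25) = 107.3 kips.
Block shear: shear path 2×[1.25+2×2.3125] = 2×5.875 in, A_gv = 2.9375, A_nv = 2×(5.875 − 2.5×0.75)×0.25 = 2 in²; tension across gage: (1.5625 − 1×0.75)×0.25 = 0.20313 in². R_n = min(0.6×70×2, 0.6×50×2.9375) + 1.0×70×0.20313 = min(84, 88.125) + 14.219 = 98.219 kips. φR_n = 0.75 × 98.219 = 73.7 kips.
Governing: min(149.1, 107.3, 73.7) = 73.7 kips → block shear.

73.7 kips (block shear governs)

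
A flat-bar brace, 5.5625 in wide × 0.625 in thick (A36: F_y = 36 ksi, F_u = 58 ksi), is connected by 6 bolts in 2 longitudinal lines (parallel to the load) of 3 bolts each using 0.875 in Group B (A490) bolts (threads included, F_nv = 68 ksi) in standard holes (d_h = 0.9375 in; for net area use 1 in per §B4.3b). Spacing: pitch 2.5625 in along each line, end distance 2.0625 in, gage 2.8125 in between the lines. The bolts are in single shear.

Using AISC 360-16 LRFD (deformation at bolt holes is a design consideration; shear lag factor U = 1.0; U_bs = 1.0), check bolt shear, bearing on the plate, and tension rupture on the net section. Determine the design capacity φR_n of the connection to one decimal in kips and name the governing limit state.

Bolt shear: A_b = π(0.875)²/4 = 0.60132 in². φR_n = 0.75 × 68 × 0.60132 × 6 × 1 = 184.0 kips.
Bearing (0.625 in plate, F_u = 58 ksi): end bolts L_c = 2.0625 − 0.9375/2 = 1.59375, R_n = min(1.2×1.59375×0.625×58, 2.4×0.875×0.625×58) = 69.328 kips/bolt; interior L_c = 2.5625 − 0.9375 = 1.625, R_n = 70.688 kips/bolt. φR_n = 0.75 × (2×69.328 + 4×70.688) = 316.1 kips.
Tension rupture (net): A_n = (5.5625 − 2×1)×0.625 = 2.2266 in² (U = 1.0, A_e = A_n). φR_n = 0.75 × 58 × 2.2266 = 96.9 kips.
Governing: min(184.0, 316.1, 96.9) = 96.9 kips → net-section rupture.

96.9 kips (net-section rupture governs)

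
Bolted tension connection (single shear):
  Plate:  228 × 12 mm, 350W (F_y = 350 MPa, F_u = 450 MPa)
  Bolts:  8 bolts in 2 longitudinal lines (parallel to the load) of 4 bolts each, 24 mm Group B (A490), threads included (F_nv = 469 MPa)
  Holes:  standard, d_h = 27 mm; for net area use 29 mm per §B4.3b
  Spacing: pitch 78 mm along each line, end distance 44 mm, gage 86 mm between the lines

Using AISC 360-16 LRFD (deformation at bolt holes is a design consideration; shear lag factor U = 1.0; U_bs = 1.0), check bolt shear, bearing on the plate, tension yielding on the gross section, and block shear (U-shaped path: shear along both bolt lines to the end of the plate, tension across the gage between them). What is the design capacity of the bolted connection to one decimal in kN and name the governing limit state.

861.8 kN (gross-section yield governs)

Bolt shear: A_b = π(24)²/4 = 452.39 mm². φR_n = 0.75 × 469 × 452.39 × 8 × 1 = 1273.0 kN.
Bearing (12 mm plate, F_u = 450 MPa): end bolts L_c = 44 − 27/2 = 30.5, R_n = min(1.2×30.5×12×450, 2.4×24×12×450) = 197.64 kN/bolt; interior L_c = 78 − 27 = 51, R_n = 311.04 kN/bolt. φR_n = 0.75 × (2×197.64 + 6×311.04) = 1696.1 kN.
Tension yield (gross): A_g = 228×12 = 2736 mm². φR_n = 0.90 × 350 × 2736 = 861.8 kN.
Block shear: shear path 2×[44+3×78] = 2×278 mm, A_gv = 6672, A_nv = 2×(278 − 3.5×29)×12 = 4236 mm²; tension across gage: (86 − 1×29)×12 = 684 mm². R_n = min(0.6×450×4236, 0.6×350×6672) + 1.0×450×684 = min(1143.7, 1401.1) + 307.8 = 1451.5 kN. φR_n = 0.75 × 1451.5 = 1088.6 kN.
Governing: min(1273.0, 1696.1, 861.8, 1088.6) = 861.8 kN → gross-section yield.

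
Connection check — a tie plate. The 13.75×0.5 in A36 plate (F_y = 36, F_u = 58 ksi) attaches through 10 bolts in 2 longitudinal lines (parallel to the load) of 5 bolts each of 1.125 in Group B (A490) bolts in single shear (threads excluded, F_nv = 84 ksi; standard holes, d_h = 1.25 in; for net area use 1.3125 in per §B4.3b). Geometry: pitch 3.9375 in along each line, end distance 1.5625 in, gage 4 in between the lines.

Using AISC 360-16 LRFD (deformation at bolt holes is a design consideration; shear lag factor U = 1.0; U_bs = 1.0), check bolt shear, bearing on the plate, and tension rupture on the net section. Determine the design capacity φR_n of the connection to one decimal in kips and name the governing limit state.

242.0 kips (net-section rupture governs)

Bolt shear: A_b = π(1.125)²/4 = 0.99402 in². φR_n = 0.75 × 84 × 0.99402 × 10 × 1 = 626.2 kips.
Bearing (0.5 in plate, F_u = 58 ksi): end bolts L_c = 1.5625 − 1.25/2 = 0.9375, R_n = min(1.2×0.9375×0.5×58, 2.4×1.125×0.5×58) = 32.625 kips/bolt; interior L_c = 3.9375 − 1.25 = 2.6875, R_n = 78.3 kips/bolt. φR_n = 0.75 × (2×32.625 + 8×78.3) = 518.7 kips.
Tension rupture (net): A_n = (13.75 − 2×1.3125)×0.5 = 5.5625 in² (U = 1.0, A_e = A_n). φR_n = 0.75 × 58 × 5.5625 = 242.0 kips.
Governing: min(626.2, 518.7, 242.0) = 242.0 kips → net-section rupture.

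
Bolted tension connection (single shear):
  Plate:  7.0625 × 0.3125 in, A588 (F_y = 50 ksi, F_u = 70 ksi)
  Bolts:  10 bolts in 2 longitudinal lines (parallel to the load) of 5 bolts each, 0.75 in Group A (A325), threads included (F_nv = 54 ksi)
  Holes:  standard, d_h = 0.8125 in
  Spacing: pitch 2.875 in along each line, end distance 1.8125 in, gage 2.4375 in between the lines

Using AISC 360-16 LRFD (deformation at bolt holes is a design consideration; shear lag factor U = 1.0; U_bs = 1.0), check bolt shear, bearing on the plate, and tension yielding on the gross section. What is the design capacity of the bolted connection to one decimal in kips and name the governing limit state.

99.3 kips (gross-section yield governs)

Bolt shear: A_b = π(0.75)²/4 = 0.44179 in². φR_n = 0.75 × 54 × 0.44179 × 10 × 1 = 178.9 kips.
Bearing (0.3125 in plate, F_u = 70 ksi): end bolts L_c = 1.8125 − 0.8125/2 = 1.40625, R_n = min(1.2×1.40625×0.3125×70, 2.4×0.75×0.3125×70) = 36.914 kips/bolt; interior L_c = 2.875 − 0.8125 = 2.0625, R_n = 39.375 kips/bolt. φR_n = 0.75 × (2×36.914 + 8×39.375) = 291.6 kips.
Tension yield (gross): A_g = 7.0625×0.3125 = 2.207 in². φR_n = 0.90 × 50 × 2.207 = 99.3 kips.
Governing: min(178.9, 291.6, 99.3) = 99.3 kips → gross-section yield.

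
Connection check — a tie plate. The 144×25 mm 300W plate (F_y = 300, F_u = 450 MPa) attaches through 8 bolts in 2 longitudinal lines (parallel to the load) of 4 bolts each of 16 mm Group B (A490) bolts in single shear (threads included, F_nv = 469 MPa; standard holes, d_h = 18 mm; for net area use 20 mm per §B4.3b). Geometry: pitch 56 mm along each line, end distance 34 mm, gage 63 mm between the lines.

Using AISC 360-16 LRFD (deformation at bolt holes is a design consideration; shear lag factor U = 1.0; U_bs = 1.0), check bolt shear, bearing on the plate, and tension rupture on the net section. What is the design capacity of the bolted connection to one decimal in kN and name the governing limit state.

565.8 kN (bolt shear governs)

Bolt shear: A_b = π(16)²/4 = 201.06 mm². φR_n = 0.75 × 469 × 201.06 × 8 × 1 = 565.8 kN.
Bearing (25 mm plate, F_u = 450 MPa): end bolts L_c = 34 − 18/2 = 25, R_n = min(1.2×25×25×450, 2.4×16×25×450) = 337.5 kN/bolt; interior L_c = 56 − 18 = 38, R_n = 432 kN/bolt. φR_n = 0.75 × (2×337.5 + 6×432) = 2450.3 kN.
Tension rupture (net): A_n = (144 − 2×20)×25 = 2600 mm² (U = 1.0, A_e = A_n). φR_n = 0.75 × 450 × 2600 = 877.5 kN.
Governing: min(565.8, 2450.3, 877.5) = 565.8 kN → bolt shear.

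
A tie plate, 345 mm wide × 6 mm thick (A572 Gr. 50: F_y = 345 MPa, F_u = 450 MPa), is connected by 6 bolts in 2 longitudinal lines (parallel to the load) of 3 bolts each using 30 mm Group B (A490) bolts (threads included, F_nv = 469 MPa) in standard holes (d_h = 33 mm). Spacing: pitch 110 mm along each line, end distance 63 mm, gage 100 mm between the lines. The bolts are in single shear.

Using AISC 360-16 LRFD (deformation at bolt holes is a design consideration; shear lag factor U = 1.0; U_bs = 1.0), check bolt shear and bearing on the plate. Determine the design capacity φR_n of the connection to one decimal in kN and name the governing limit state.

Bolt shear: A_b = π(30)²/4 = 706.86 mm². φR_n = 0.75 × 469 × 706.86 × 6 × 1 = 1491.8 kN.
Bearing (6 mm plate, F_u = 450 MPa): end bolts L_c = 63 − 33/2 = 46.5, R_n = min(1.2×46.5×6×450, 2.4×30×6×450) = 150.66 kN/bolt; interior L_c = 110 − 33 = 77, R_n = 194.4 kN/bolt. φR_n = 0.75 × (2×150.66 + 4×194.4) = 809.2 kN.
Governing: min(1491.8, 809.2) = 809.2 kN → bearing.

809.2 kN (bearing governs)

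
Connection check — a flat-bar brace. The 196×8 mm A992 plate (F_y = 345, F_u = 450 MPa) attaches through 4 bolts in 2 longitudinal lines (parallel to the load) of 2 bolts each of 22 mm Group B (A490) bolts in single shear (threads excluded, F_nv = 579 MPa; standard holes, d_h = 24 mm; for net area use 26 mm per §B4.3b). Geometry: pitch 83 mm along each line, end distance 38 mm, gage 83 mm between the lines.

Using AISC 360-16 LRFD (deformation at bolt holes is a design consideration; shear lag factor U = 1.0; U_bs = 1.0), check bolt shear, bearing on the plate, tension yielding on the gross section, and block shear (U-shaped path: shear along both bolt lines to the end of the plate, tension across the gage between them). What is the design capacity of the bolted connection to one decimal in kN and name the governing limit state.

Bolt shear: A_b = π(22)²/4 = 380.13 mm². φR_n = 0.75 × 579 × 380.13 × 4 × 1 = 660.3 kN.
Bearing (8 mm plate, F_u = 450 MPa): end bolts L_c = 38 − 24/2 = 26, R_n = min(1.2×26×8×450, 2.4×22×8×450) = 112.32 kN/bolt; interior L_c = 83 − 24 = 59, R_n = 190.08 kN/bolt. φR_n = 0.75 × (2×112.32 + 2×190.08) = 453.6 kN.
Tension yield (gross): A_g = 196×8 = 1568 mm². φR_n = 0.90 × 345 × 1568 = 486.9 kN.
Block shear: shear path 2×[38+1×83] = 2×121 mm, A_gv = 1936, A_nv = 2×(121 − 1.5×26)×8 = 1312 mm²; tension across gage: (83 − 1×26)×8 = 456 mm². R_n = min(0.6×450×1312, 0.6×345×1936) + 1.0×450×456 = min(354.24, 400.75) + 205.2 = 559.44 kN. φR_n = 0.75 × 559.44 = 419.6 kN.
Governing: min(660.3, 453.6, 486.9, 419.6) = 419.6 kN → block shear.

419.6 kN (block shear governs)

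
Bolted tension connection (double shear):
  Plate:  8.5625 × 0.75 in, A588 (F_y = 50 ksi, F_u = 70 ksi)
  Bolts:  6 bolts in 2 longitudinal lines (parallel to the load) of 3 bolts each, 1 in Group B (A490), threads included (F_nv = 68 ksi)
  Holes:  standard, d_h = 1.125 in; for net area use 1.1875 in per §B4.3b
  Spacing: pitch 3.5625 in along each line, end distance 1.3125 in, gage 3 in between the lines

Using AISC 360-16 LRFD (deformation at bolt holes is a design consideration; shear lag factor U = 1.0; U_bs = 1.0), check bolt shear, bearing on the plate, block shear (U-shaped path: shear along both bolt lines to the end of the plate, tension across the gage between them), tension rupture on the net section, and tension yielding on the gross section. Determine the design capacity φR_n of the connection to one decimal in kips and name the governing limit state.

243.6 kips (net-section rupture governs)

Bolt shear: A_b = π(1)²/4 = 0.7854 in². φR_n = 0.75 × 68 × 0.7854 × 6 × 2 = 480.7 kips.
Bearing (0.75 in plate, F_u = 70 ksi): end bolts L_c = 1.3125 − 1.125/2 = 0.75, R_n = min(1.2×0.75×0.75×70, 2.4×1×0.75×70) = 47.25 kips/bolt; interior L_c = 3.5625 − 1.125 = 2.4375, R_n = 126 kips/bolt. φR_n = 0.75 × (2×47.25 + 4×126) = 448.9 kips.
Block shear: shear path 2×[1.3125+2×3.5625] = 2×8.4375 in, A_gv = 12.656, A_nv = 2×(8.4375 − 2.5×1.1875)×0.75 = 8.2031 in²; tension across gage: (3 − 1×1.1875)×0.75 = 1.3594 in². R_n = min(0.6×70×8.2031, 0.6×50×12.656) + 1.0×70×1.3594 = min(344.53, 379.68) + 95.158 = 439.69 kips. φR_n = 0.75 × 439.69 = 329.8 kips.
Tension rupture (net): A_n = (8.5625 − 2×1.1875)×0.75 = 4.6406 in² (U = 1.0, A_e = A_n). φR_n = 0.75 × 70 × 4.6406 = 243.6 kips.
Tension yield (gross): A_g = 8.5625×0.75 = 6.4219 in². φR_n = 0.90 × 50 × 6.4219 = 289.0 kips.
Governing: min(480.7, 448.9, 329.8, 243.6, 289.0) = 243.6 kips → net-section rupture.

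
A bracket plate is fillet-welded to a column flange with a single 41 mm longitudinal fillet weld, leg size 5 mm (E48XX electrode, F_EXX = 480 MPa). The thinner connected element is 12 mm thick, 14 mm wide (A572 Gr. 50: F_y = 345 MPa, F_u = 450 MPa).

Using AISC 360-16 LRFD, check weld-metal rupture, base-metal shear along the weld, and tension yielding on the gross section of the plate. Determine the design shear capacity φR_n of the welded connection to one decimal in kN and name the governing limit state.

Weld metal: throat = 0.707×5 = 3.535 mm, L = 41 mm. φR_n = 0.75 × 0.6 × 480 × 3.535 × 41 = 31.3 kN.
Base metal shear (12 mm plate): yield φR_n = 1.0×0.6×345×12×41 = 101.8 kN; rupture φR_n = 0.75×0.6×450×12×41 = 99.6 kN; take 99.6 kN (rupture).
Tension yield (gross): A_g = 14×12 = 168 mm². φR_n = 0.90 × 345 × 168 = 52.2 kN.
Governing: min(31.3, 99.6, 52.2) = 31.3 kN → weld metal.

31.3 kN (weld metal governs)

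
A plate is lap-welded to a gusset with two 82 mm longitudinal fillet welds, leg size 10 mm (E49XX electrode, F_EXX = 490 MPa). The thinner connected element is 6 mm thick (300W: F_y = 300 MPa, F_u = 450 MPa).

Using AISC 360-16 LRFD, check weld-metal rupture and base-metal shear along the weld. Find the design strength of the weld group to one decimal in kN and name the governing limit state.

Weld metal: throat = 0.707×10 = 7.07 mm, L = 2×82 = 164 mm. φR_n = 0.75 × 0.6 × 490 × 7.07 × 164 = 255.7 kN.
Base metal shear (6 mm plate): yield φR_n = 1.0×0.6×300×6×164 = 177.1 kN; rupture φR_n = 0.75×0.6×450×6×164 = 199.3 kN; take 177.1 kN (yield).
Governing: min(255.7, 177.1) = 177.1 kN → base-metal shear.

177.1 kN (base-metal shear governs)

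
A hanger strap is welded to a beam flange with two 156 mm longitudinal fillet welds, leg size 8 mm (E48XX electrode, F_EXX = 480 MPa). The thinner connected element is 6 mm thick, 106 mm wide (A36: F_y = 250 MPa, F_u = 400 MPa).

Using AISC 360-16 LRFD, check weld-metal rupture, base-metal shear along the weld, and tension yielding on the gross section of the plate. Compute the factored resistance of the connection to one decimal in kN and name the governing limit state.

Weld metal: throat = 0.707×8 = 5.656 mm, L = 2×156 = 312 mm. φR_n = 0.75 × 0.6 × 480 × 5.656 × 312 = 381.2 kN.
Base metal shear (6 mm plate): yield φR_n = 1.0×0.6×250×6×312 = 280.8 kN; rupture φR_n = 0.75×0.6×400×6×312 = 337.0 kN; take 280.8 kN (yield).
Tension yield (gross): A_g = 106×6 = 636 mm². φR_n = 0.90 × 250 × 636 = 143.1 kN.
Governing: min(381.2, 280.8, 143.1) = 143.1 kN → gross-section yield.

143.1 kN (gross-section yield governs)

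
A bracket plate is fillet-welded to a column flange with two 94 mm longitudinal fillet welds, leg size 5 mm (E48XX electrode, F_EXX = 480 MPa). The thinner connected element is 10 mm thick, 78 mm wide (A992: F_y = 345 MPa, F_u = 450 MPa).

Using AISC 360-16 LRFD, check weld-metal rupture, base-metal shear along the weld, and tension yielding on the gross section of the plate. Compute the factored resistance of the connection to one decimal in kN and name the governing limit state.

Weld metal: throat = 0.707×5 = 3.535 mm, L = 2×94 = 188 mm. φR_n = 0.75 × 0.6 × 480 × 3.535 × 188 = 143.5 kN.
Base metal shear (10 mm plate): yield φR_n = 1.0×0.6×345×10×188 = 389.2 kN; rupture φR_n = 0.75×0.6×450×10×188 = 380.7 kN; take 380.7 kN (rupture).
Tension yield (gross): A_g = 78×10 = 780 mm². φR_n = 0.90 × 345 × 780 = 242.2 kN.
Governing: min(143.5, 380.7, 242.2) = 143.5 kN → weld metal.

143.5 kN (weld metal governs)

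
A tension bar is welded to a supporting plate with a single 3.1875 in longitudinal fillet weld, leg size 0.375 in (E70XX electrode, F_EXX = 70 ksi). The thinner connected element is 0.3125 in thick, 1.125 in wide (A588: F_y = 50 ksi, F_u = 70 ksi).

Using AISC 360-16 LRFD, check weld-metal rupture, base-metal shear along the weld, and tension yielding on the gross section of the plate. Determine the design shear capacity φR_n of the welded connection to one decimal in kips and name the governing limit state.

15.8 kips (gross-section yield governs)

Weld metal: throat = 0.707×0.375 = 0.26513 in, L = 3.1875 in. φR_n = 0.75 × 0.6 × 70 × 0.26513 × 3.1875 = 26.6 kips.
Base metal shear (0.3125 in plate): yield φR_n = 1.0×0.6×50×0.3125×3.1875 = 29.9 kips; rupture φR_n = 0.75×0.6×70×0.3125×3.1875 = 31.4 kips; take 29.9 kips (yield).
Tension yield (gross): A_g = 1.125×0.3125 = 0.35156 in². φR_n = 0.90 × 50 × 0.35156 = 15.8 kips.
Governing: min(26.6, 29.9, 15.8) = 15.8 kips → gross-section yield.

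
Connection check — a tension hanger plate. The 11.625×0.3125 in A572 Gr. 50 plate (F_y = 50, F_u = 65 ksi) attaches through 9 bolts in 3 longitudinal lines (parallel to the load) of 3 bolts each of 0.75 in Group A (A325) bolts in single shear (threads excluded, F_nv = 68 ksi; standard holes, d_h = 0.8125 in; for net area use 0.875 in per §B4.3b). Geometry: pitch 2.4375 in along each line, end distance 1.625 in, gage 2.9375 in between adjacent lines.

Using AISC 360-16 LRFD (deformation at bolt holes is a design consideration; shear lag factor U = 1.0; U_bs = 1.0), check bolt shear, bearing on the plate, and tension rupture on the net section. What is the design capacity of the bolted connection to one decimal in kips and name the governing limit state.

Bolt shear: A_b = π(0.75)²/4 = 0.44179 in². φR_n = 0.75 × 68 × 0.44179 × 9 × 1 = 202.8 kips.
Bearing (0.3125 in plate, F_u = 65 ksi): end bolts L_c = 1.625 − 0.8125/2 = 1.21875, R_n = min(1.2×1.21875×0.3125×65, 2.4×0.75×0.3125×65) = 29.707 kips/bolt; interior L_c = 2.4375 − 0.8125 = 1.625, R_n = 36.563 kips/bolt. φR_n = 0.75 × (3×29.707 + 6×36.563) = 231.4 kips.
Tension rupture (net): A_n = (11.625 − 3×0.875)×0.3125 = 2.8125 in² (U = 1.0, A_e = A_n). φR_n = 0.75 × 65 × 2.8125 = 137.1 kips.
Governing: min(202.8, 231.4, 137.1) = 137.1 kips → net-section rupture.

137.1 kips (net-section rupture governs)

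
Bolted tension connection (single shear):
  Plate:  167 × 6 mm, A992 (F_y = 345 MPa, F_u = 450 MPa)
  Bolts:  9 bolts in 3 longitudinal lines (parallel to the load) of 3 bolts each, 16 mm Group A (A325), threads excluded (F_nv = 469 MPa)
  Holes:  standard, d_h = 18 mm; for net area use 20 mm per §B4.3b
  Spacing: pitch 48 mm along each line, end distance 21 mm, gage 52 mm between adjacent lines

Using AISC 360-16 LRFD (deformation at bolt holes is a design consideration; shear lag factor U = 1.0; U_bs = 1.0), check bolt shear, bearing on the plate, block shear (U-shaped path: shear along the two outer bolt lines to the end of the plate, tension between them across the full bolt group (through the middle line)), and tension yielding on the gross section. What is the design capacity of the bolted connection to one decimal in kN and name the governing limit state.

Bolt shear: A_b = π(16)²/4 = 201.06 mm². φR_n = 0.75 × 469 × 201.06 × 9 × 1 = 636.5 kN.
Bearing (6 mm plate, F_u = 450 MPa): end bolts L_c = 21 − 18/2 = 12, R_n = min(1.2×12×6×450, 2.4×16×6×450) = 38.88 kN/bolt; interior L_c = 48 − 18 = 30, R_n = 97.2 kN/bolt. φR_n = 0.75 × (3×38.88 + 6×97.2) = 524.9 kN.
Block shear: shear path 2×[21+2×48] = 2×117 mm, A_gv = 1404, A_nv = 2×(117 − 2.5×20)×6 = 804 mm²; tension across gage: (104 − 2×20)×6 = 384 mm². R_n = min(0.6×450×804, 0.6×345×1404) + 1.0×450×384 = min(217.08, 290.63) + 172.8 = 389.88 kN. φR_n = 0.75 × 389.88 = 292.4 kN.
Tension yield (gross): A_g = 167×6 = 1002 mm². φR_n = 0.90 × 345 × 1002 = 311.1 kN.
Governing: min(636.5, 524.9, 292.4, 311.1) = 292.4 kN → block shear.

292.4 kN (block shear governs)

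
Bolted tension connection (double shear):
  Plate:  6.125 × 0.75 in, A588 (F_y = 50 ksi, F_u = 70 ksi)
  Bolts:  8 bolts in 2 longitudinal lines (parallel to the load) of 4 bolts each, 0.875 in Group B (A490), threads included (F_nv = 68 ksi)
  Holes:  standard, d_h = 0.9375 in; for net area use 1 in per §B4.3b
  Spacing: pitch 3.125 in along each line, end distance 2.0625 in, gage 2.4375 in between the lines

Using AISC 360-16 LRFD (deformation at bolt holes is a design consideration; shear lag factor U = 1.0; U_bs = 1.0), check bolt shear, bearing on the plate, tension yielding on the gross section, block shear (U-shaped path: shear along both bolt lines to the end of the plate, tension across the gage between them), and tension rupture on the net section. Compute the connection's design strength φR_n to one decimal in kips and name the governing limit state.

162.4 kips (net-section rupture governs)

Bolt shear: A_b = π(0.875)²/4 = 0.60132 in². φR_n = 0.75 × 68 × 0.60132 × 8 × 2 = 490.7 kips.
Bearing (0.75 in plate, F_u = 70 ksi): end bolts L_c = 2.0625 − 0.9375/2 = 1.59375, R_n = min(1.2×1.59375×0.75×70, 2.4×0.875×0.75×70) = 100.41 kips/bolt; interior L_c = 3.125 − 0.9375 = 2.1875, R_n = 110.25 kips/bolt. φR_n = 0.75 × (2×100.41 + 6×110.25) = 646.7 kips.
Tension yield (gross): A_g = 6.125×0.75 = 4.5938 in². φR_n = 0.90 × 50 × 4.5938 = 206.7 kips.
Block shear: shear path 2×[2.0625+3×3.125] = 2×11.4375 in, A_gv = 17.156, A_nv = 2×(11.4375 − 3.5×1)×0.75 = 11.906 in²; tension across gage: (2.4375 − 1×1)×0.75 = 1.0781 in². R_n = min(0.6×70×11.906, 0.6×50×17.156) + 1.0×70×1.0781 = min(500.05, 514.68) + 75.467 = 575.52 kips. φR_n = 0.75 × 575.52 = 431.6 kips.
Tension rupture (net): A_n = (6.125 − 2×1)×0.75 = 3.0938 in² (U = 1.0, A_e = A_n). φR_n = 0.75 × 70 × 3.0938 = 162.4 kips.
Governing: min(490.7, 646.7, 206.7, 431.6, 162.4) = 162.4 kips → net-section rupture.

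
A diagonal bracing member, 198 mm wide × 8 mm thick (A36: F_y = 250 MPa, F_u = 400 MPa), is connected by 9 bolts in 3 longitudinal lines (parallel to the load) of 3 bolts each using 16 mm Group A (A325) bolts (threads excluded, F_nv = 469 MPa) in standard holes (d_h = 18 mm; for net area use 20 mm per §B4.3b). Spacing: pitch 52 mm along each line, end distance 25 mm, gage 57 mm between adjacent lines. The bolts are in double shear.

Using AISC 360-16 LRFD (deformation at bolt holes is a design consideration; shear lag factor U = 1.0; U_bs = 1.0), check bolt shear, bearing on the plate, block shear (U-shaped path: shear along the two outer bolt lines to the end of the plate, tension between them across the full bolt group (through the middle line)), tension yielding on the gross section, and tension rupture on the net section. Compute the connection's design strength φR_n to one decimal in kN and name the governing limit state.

331.2 kN (net-section rupture governs)

Bolt shear: A_b = π(16)²/4 = 201.06 mm². φR_n = 0.75 × 469 × 201.06 × 9 × 2 = 1273.0 kN.
Bearing (8 mm plate, F_u = 400 MPa): end bolts L_c = 25 − 18/2 = 16, R_n = min(1.2×16×8×400, 2.4×16×8×400) = 61.44 kN/bolt; interior L_c = 52 − 18 = 34, R_n = 122.88 kN/bolt. φR_n = 0.75 × (3×61.44 + 6×122.88) = 691.2 kN.
Block shear: shear path 2×[25+2×52] = 2×129 mm, A_gv = 2064, A_nv = 2×(129 − 2.5×20)×8 = 1264 mm²; tension across gage: (114 − 2×20)×8 = 592 mm². R_n = min(0.6×400×1264, 0.6×250×2064) + 1.0×400×592 = min(303.36, 309.6) + 236.8 = 540.16 kN. φR_n = 0.75 × 540.16 = 405.1 kN.
Tension yield (gross): A_g = 198×8 = 1584 mm². φR_n = 0.90 × 250 × 1584 = 356.4 kN.
Tension rupture (net): A_n = (198 − 3×20)×8 = 1104 mm² (U = 1.0, A_e = A_n). φR_n = 0.75 × 400 × 1104 = 331.2 kN.
Governing: min(1273.0, 691.2, 405.1, 356.4, 331.2) = 331.2 kN → net-section rupture.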